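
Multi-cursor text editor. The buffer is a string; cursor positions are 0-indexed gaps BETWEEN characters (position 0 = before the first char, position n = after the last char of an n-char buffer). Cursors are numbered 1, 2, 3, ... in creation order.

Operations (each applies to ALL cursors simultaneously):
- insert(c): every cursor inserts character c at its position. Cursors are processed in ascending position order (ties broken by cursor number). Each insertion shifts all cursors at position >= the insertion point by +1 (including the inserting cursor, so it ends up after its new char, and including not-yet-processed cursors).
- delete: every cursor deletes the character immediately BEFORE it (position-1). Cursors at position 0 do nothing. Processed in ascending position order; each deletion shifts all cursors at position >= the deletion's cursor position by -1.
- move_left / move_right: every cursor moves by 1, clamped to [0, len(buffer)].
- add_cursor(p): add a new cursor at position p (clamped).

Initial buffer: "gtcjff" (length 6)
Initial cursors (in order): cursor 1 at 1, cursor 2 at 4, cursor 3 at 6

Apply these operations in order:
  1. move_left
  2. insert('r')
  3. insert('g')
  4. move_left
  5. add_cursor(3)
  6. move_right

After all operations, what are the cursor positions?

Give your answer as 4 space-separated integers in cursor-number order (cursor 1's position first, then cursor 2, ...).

After op 1 (move_left): buffer="gtcjff" (len 6), cursors c1@0 c2@3 c3@5, authorship ......
After op 2 (insert('r')): buffer="rgtcrjfrf" (len 9), cursors c1@1 c2@5 c3@8, authorship 1...2..3.
After op 3 (insert('g')): buffer="rggtcrgjfrgf" (len 12), cursors c1@2 c2@7 c3@11, authorship 11...22..33.
After op 4 (move_left): buffer="rggtcrgjfrgf" (len 12), cursors c1@1 c2@6 c3@10, authorship 11...22..33.
After op 5 (add_cursor(3)): buffer="rggtcrgjfrgf" (len 12), cursors c1@1 c4@3 c2@6 c3@10, authorship 11...22..33.
After op 6 (move_right): buffer="rggtcrgjfrgf" (len 12), cursors c1@2 c4@4 c2@7 c3@11, authorship 11...22..33.

Answer: 2 7 11 4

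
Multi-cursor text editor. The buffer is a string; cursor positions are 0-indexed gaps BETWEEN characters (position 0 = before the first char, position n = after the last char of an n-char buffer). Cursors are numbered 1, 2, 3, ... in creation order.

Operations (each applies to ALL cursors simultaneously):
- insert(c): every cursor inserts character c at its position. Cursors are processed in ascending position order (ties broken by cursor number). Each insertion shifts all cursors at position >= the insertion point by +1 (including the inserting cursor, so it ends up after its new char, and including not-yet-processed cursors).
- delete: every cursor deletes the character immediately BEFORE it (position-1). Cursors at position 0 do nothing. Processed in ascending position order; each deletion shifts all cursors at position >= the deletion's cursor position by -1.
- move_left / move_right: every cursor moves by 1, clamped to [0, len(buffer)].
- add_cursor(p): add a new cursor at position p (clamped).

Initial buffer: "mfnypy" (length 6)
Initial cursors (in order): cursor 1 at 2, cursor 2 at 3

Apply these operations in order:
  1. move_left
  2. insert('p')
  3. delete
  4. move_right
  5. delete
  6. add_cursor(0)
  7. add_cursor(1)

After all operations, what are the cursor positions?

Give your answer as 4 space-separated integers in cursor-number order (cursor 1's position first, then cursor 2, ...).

After op 1 (move_left): buffer="mfnypy" (len 6), cursors c1@1 c2@2, authorship ......
After op 2 (insert('p')): buffer="mpfpnypy" (len 8), cursors c1@2 c2@4, authorship .1.2....
After op 3 (delete): buffer="mfnypy" (len 6), cursors c1@1 c2@2, authorship ......
After op 4 (move_right): buffer="mfnypy" (len 6), cursors c1@2 c2@3, authorship ......
After op 5 (delete): buffer="mypy" (len 4), cursors c1@1 c2@1, authorship ....
After op 6 (add_cursor(0)): buffer="mypy" (len 4), cursors c3@0 c1@1 c2@1, authorship ....
After op 7 (add_cursor(1)): buffer="mypy" (len 4), cursors c3@0 c1@1 c2@1 c4@1, authorship ....

Answer: 1 1 0 1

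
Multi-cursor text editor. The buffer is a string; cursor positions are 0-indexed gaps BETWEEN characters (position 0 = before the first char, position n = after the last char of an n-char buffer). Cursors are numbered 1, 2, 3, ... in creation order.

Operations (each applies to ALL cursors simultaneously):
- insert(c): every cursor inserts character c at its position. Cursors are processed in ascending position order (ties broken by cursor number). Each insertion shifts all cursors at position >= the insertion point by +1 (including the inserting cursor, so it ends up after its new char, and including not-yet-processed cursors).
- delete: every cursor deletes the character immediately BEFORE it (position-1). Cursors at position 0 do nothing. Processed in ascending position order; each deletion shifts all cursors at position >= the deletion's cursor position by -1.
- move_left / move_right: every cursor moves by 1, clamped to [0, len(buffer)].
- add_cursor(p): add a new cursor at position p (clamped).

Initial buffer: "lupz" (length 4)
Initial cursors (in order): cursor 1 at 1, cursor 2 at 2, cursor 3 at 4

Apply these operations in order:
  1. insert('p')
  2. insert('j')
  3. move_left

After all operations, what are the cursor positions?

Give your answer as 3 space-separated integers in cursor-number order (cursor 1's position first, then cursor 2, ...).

After op 1 (insert('p')): buffer="lpuppzp" (len 7), cursors c1@2 c2@4 c3@7, authorship .1.2..3
After op 2 (insert('j')): buffer="lpjupjpzpj" (len 10), cursors c1@3 c2@6 c3@10, authorship .11.22..33
After op 3 (move_left): buffer="lpjupjpzpj" (len 10), cursors c1@2 c2@5 c3@9, authorship .11.22..33

Answer: 2 5 9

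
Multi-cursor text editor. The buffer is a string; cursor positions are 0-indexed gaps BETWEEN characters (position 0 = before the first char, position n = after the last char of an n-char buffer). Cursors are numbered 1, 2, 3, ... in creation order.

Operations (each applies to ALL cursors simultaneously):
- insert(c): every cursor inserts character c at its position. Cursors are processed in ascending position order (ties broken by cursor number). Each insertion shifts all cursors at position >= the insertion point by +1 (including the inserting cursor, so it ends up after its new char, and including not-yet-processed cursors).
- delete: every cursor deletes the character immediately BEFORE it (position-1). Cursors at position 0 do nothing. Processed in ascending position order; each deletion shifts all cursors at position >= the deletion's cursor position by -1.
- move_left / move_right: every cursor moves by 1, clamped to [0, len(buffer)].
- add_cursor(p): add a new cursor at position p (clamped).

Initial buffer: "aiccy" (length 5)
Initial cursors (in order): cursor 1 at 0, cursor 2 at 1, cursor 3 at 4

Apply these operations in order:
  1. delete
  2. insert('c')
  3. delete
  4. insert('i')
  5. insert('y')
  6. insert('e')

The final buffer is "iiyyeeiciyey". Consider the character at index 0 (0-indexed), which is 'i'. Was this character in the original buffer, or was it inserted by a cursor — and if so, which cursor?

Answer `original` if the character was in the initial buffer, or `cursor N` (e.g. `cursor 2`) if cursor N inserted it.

After op 1 (delete): buffer="icy" (len 3), cursors c1@0 c2@0 c3@2, authorship ...
After op 2 (insert('c')): buffer="cciccy" (len 6), cursors c1@2 c2@2 c3@5, authorship 12..3.
After op 3 (delete): buffer="icy" (len 3), cursors c1@0 c2@0 c3@2, authorship ...
After op 4 (insert('i')): buffer="iiiciy" (len 6), cursors c1@2 c2@2 c3@5, authorship 12..3.
After op 5 (insert('y')): buffer="iiyyiciyy" (len 9), cursors c1@4 c2@4 c3@8, authorship 1212..33.
After op 6 (insert('e')): buffer="iiyyeeiciyey" (len 12), cursors c1@6 c2@6 c3@11, authorship 121212..333.
Authorship (.=original, N=cursor N): 1 2 1 2 1 2 . . 3 3 3 .
Index 0: author = 1

Answer: cursor 1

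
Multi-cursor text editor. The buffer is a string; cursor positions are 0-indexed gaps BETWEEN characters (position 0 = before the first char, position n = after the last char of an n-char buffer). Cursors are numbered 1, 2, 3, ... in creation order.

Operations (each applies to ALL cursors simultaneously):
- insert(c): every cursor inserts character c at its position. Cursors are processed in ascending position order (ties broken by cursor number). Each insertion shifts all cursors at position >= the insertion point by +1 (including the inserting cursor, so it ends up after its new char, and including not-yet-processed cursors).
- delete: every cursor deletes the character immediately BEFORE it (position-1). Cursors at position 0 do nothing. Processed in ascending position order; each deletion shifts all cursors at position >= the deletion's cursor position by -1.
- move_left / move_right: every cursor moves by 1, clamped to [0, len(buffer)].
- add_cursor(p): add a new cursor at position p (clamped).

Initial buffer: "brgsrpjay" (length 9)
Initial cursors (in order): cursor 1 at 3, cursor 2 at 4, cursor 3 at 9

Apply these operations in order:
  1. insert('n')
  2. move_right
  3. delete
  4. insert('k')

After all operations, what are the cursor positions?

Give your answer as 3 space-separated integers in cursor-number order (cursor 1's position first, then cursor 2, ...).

Answer: 5 7 12

Derivation:
After op 1 (insert('n')): buffer="brgnsnrpjayn" (len 12), cursors c1@4 c2@6 c3@12, authorship ...1.2.....3
After op 2 (move_right): buffer="brgnsnrpjayn" (len 12), cursors c1@5 c2@7 c3@12, authorship ...1.2.....3
After op 3 (delete): buffer="brgnnpjay" (len 9), cursors c1@4 c2@5 c3@9, authorship ...12....
After op 4 (insert('k')): buffer="brgnknkpjayk" (len 12), cursors c1@5 c2@7 c3@12, authorship ...1122....3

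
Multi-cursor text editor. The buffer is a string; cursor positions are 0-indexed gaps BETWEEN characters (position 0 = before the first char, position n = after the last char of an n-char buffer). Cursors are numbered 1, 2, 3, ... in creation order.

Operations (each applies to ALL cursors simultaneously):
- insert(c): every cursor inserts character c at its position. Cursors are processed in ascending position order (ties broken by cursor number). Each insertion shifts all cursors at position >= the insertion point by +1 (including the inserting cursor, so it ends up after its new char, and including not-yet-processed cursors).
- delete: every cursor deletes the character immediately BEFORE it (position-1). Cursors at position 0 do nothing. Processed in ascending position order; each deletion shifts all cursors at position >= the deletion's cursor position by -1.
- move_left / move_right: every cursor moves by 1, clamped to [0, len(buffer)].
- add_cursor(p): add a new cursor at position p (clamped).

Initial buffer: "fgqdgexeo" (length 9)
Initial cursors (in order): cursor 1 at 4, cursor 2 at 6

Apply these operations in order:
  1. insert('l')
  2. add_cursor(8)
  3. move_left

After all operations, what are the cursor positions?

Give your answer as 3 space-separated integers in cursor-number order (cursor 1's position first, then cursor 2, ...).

Answer: 4 7 7

Derivation:
After op 1 (insert('l')): buffer="fgqdlgelxeo" (len 11), cursors c1@5 c2@8, authorship ....1..2...
After op 2 (add_cursor(8)): buffer="fgqdlgelxeo" (len 11), cursors c1@5 c2@8 c3@8, authorship ....1..2...
After op 3 (move_left): buffer="fgqdlgelxeo" (len 11), cursors c1@4 c2@7 c3@7, authorship ....1..2...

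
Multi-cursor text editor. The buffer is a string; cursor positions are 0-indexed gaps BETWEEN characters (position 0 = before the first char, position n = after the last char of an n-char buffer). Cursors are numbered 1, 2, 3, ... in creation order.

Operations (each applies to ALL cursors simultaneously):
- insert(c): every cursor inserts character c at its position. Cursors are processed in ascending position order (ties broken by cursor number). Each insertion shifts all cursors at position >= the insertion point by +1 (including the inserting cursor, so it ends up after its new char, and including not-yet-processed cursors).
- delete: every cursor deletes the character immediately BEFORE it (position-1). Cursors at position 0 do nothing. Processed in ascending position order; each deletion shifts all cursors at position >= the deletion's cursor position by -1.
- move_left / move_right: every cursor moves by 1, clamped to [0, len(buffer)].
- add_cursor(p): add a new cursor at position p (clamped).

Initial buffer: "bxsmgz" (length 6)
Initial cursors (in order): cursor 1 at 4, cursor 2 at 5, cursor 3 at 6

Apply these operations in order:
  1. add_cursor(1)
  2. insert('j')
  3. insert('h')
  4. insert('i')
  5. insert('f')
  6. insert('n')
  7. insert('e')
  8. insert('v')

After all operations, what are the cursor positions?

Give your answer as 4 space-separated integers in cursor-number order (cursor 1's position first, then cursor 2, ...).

After op 1 (add_cursor(1)): buffer="bxsmgz" (len 6), cursors c4@1 c1@4 c2@5 c3@6, authorship ......
After op 2 (insert('j')): buffer="bjxsmjgjzj" (len 10), cursors c4@2 c1@6 c2@8 c3@10, authorship .4...1.2.3
After op 3 (insert('h')): buffer="bjhxsmjhgjhzjh" (len 14), cursors c4@3 c1@8 c2@11 c3@14, authorship .44...11.22.33
After op 4 (insert('i')): buffer="bjhixsmjhigjhizjhi" (len 18), cursors c4@4 c1@10 c2@14 c3@18, authorship .444...111.222.333
After op 5 (insert('f')): buffer="bjhifxsmjhifgjhifzjhif" (len 22), cursors c4@5 c1@12 c2@17 c3@22, authorship .4444...1111.2222.3333
After op 6 (insert('n')): buffer="bjhifnxsmjhifngjhifnzjhifn" (len 26), cursors c4@6 c1@14 c2@20 c3@26, authorship .44444...11111.22222.33333
After op 7 (insert('e')): buffer="bjhifnexsmjhifnegjhifnezjhifne" (len 30), cursors c4@7 c1@16 c2@23 c3@30, authorship .444444...111111.222222.333333
After op 8 (insert('v')): buffer="bjhifnevxsmjhifnevgjhifnevzjhifnev" (len 34), cursors c4@8 c1@18 c2@26 c3@34, authorship .4444444...1111111.2222222.3333333

Answer: 18 26 34 8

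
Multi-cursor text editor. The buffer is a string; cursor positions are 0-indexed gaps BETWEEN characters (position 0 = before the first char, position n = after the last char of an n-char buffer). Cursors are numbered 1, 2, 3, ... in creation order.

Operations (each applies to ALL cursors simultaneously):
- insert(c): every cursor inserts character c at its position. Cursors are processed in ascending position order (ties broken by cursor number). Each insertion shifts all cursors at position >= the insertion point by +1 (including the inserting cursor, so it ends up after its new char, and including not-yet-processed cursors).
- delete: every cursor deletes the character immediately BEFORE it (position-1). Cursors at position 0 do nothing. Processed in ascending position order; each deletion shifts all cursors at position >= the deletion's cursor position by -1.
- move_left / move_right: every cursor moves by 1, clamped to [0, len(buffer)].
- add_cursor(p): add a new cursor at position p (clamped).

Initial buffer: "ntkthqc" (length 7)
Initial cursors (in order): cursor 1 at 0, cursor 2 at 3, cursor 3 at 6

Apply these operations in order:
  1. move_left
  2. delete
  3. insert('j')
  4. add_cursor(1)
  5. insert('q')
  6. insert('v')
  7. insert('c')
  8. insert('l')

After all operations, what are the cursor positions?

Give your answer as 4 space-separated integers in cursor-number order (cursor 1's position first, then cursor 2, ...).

Answer: 9 15 22 9

Derivation:
After op 1 (move_left): buffer="ntkthqc" (len 7), cursors c1@0 c2@2 c3@5, authorship .......
After op 2 (delete): buffer="nktqc" (len 5), cursors c1@0 c2@1 c3@3, authorship .....
After op 3 (insert('j')): buffer="jnjktjqc" (len 8), cursors c1@1 c2@3 c3@6, authorship 1.2..3..
After op 4 (add_cursor(1)): buffer="jnjktjqc" (len 8), cursors c1@1 c4@1 c2@3 c3@6, authorship 1.2..3..
After op 5 (insert('q')): buffer="jqqnjqktjqqc" (len 12), cursors c1@3 c4@3 c2@6 c3@10, authorship 114.22..33..
After op 6 (insert('v')): buffer="jqqvvnjqvktjqvqc" (len 16), cursors c1@5 c4@5 c2@9 c3@14, authorship 11414.222..333..
After op 7 (insert('c')): buffer="jqqvvccnjqvcktjqvcqc" (len 20), cursors c1@7 c4@7 c2@12 c3@18, authorship 1141414.2222..3333..
After op 8 (insert('l')): buffer="jqqvvccllnjqvclktjqvclqc" (len 24), cursors c1@9 c4@9 c2@15 c3@22, authorship 114141414.22222..33333..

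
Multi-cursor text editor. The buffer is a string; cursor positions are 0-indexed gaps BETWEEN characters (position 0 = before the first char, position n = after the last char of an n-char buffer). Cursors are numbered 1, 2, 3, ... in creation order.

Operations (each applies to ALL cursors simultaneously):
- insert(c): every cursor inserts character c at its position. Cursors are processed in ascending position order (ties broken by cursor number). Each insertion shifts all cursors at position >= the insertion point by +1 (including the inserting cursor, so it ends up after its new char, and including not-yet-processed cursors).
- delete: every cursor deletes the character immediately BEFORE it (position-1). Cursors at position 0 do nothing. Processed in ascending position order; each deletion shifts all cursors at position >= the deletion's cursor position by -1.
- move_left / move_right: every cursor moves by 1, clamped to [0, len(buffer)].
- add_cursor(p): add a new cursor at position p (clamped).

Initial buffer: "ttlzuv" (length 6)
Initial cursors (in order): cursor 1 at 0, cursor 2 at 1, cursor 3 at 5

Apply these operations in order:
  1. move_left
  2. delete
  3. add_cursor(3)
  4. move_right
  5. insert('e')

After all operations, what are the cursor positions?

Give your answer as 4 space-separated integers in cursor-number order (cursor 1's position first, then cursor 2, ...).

Answer: 3 3 8 8

Derivation:
After op 1 (move_left): buffer="ttlzuv" (len 6), cursors c1@0 c2@0 c3@4, authorship ......
After op 2 (delete): buffer="ttluv" (len 5), cursors c1@0 c2@0 c3@3, authorship .....
After op 3 (add_cursor(3)): buffer="ttluv" (len 5), cursors c1@0 c2@0 c3@3 c4@3, authorship .....
After op 4 (move_right): buffer="ttluv" (len 5), cursors c1@1 c2@1 c3@4 c4@4, authorship .....
After op 5 (insert('e')): buffer="teetlueev" (len 9), cursors c1@3 c2@3 c3@8 c4@8, authorship .12...34.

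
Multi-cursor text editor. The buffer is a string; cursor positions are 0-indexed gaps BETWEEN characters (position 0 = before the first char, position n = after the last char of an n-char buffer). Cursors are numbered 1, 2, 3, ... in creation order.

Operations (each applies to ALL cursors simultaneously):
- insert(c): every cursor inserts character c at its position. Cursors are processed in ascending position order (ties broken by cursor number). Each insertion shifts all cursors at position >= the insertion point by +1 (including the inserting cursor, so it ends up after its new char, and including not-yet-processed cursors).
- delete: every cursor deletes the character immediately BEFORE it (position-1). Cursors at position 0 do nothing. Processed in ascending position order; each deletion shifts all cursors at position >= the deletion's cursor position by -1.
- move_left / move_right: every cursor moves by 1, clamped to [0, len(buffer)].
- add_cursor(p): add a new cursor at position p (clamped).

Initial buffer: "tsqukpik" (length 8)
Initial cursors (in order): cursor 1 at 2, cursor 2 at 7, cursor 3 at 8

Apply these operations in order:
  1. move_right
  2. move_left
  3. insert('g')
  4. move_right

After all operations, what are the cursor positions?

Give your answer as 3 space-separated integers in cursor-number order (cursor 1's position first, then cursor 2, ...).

After op 1 (move_right): buffer="tsqukpik" (len 8), cursors c1@3 c2@8 c3@8, authorship ........
After op 2 (move_left): buffer="tsqukpik" (len 8), cursors c1@2 c2@7 c3@7, authorship ........
After op 3 (insert('g')): buffer="tsgqukpiggk" (len 11), cursors c1@3 c2@10 c3@10, authorship ..1.....23.
After op 4 (move_right): buffer="tsgqukpiggk" (len 11), cursors c1@4 c2@11 c3@11, authorship ..1.....23.

Answer: 4 11 11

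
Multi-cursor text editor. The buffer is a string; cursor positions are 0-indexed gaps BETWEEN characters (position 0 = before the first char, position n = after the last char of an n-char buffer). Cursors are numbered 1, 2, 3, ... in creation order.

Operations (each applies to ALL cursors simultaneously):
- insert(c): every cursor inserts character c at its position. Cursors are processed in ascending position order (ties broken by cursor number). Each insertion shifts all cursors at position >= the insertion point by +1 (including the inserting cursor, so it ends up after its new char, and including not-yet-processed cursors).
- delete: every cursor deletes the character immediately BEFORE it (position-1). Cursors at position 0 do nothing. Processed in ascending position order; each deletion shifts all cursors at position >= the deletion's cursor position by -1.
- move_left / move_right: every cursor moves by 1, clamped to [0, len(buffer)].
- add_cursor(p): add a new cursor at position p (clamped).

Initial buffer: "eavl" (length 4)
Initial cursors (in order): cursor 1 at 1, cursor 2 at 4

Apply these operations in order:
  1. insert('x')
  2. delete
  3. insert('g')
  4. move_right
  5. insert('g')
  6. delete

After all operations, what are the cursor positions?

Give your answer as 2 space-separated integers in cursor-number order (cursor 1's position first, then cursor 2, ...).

After op 1 (insert('x')): buffer="exavlx" (len 6), cursors c1@2 c2@6, authorship .1...2
After op 2 (delete): buffer="eavl" (len 4), cursors c1@1 c2@4, authorship ....
After op 3 (insert('g')): buffer="egavlg" (len 6), cursors c1@2 c2@6, authorship .1...2
After op 4 (move_right): buffer="egavlg" (len 6), cursors c1@3 c2@6, authorship .1...2
After op 5 (insert('g')): buffer="egagvlgg" (len 8), cursors c1@4 c2@8, authorship .1.1..22
After op 6 (delete): buffer="egavlg" (len 6), cursors c1@3 c2@6, authorship .1...2

Answer: 3 6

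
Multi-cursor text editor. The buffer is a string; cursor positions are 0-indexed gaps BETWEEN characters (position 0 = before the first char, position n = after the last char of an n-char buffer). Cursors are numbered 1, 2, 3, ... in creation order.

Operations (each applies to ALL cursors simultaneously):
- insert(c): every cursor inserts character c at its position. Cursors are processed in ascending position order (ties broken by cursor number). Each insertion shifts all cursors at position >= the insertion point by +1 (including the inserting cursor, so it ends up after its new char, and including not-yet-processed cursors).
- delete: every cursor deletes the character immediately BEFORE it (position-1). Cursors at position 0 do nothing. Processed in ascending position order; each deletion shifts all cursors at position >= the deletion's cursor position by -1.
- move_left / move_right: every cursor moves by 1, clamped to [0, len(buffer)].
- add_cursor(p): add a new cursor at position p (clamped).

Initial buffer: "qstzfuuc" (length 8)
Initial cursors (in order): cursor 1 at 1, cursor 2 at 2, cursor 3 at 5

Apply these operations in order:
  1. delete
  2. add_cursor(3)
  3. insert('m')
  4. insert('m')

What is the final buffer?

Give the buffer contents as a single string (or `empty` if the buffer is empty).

Answer: mmmmtzmmummuc

Derivation:
After op 1 (delete): buffer="tzuuc" (len 5), cursors c1@0 c2@0 c3@2, authorship .....
After op 2 (add_cursor(3)): buffer="tzuuc" (len 5), cursors c1@0 c2@0 c3@2 c4@3, authorship .....
After op 3 (insert('m')): buffer="mmtzmumuc" (len 9), cursors c1@2 c2@2 c3@5 c4@7, authorship 12..3.4..
After op 4 (insert('m')): buffer="mmmmtzmmummuc" (len 13), cursors c1@4 c2@4 c3@8 c4@11, authorship 1212..33.44..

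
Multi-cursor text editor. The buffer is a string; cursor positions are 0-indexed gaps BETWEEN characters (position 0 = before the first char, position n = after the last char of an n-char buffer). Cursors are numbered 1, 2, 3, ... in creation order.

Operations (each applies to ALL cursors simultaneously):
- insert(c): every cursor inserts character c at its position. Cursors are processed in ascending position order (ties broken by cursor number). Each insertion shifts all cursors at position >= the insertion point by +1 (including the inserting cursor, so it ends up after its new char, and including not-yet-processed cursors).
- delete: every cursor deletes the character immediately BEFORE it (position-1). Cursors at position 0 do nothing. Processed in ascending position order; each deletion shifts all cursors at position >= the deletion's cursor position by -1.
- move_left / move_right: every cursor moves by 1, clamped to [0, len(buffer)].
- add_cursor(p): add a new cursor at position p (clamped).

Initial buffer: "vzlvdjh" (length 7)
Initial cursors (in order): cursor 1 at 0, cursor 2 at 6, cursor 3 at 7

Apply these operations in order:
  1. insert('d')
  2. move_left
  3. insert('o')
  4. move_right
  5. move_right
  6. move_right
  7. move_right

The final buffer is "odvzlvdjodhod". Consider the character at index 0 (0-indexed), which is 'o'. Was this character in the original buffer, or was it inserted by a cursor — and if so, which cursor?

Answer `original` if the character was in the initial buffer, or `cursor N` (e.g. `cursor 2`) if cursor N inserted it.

After op 1 (insert('d')): buffer="dvzlvdjdhd" (len 10), cursors c1@1 c2@8 c3@10, authorship 1......2.3
After op 2 (move_left): buffer="dvzlvdjdhd" (len 10), cursors c1@0 c2@7 c3@9, authorship 1......2.3
After op 3 (insert('o')): buffer="odvzlvdjodhod" (len 13), cursors c1@1 c2@9 c3@12, authorship 11......22.33
After op 4 (move_right): buffer="odvzlvdjodhod" (len 13), cursors c1@2 c2@10 c3@13, authorship 11......22.33
After op 5 (move_right): buffer="odvzlvdjodhod" (len 13), cursors c1@3 c2@11 c3@13, authorship 11......22.33
After op 6 (move_right): buffer="odvzlvdjodhod" (len 13), cursors c1@4 c2@12 c3@13, authorship 11......22.33
After op 7 (move_right): buffer="odvzlvdjodhod" (len 13), cursors c1@5 c2@13 c3@13, authorship 11......22.33
Authorship (.=original, N=cursor N): 1 1 . . . . . . 2 2 . 3 3
Index 0: author = 1

Answer: cursor 1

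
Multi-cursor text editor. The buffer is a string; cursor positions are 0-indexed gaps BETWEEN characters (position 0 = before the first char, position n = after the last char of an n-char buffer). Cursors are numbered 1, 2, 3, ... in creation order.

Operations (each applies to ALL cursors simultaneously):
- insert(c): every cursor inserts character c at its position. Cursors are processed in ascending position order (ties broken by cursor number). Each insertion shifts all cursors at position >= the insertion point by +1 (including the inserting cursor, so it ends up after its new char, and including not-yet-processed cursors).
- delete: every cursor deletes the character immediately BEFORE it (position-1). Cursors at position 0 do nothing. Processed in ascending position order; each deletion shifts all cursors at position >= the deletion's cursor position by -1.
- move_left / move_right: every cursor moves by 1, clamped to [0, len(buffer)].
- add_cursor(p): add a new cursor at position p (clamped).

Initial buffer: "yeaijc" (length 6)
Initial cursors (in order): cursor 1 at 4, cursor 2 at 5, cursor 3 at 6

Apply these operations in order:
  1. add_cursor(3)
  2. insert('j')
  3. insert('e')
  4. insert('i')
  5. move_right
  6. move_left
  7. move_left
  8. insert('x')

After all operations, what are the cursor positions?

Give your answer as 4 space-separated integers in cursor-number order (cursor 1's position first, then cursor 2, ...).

After op 1 (add_cursor(3)): buffer="yeaijc" (len 6), cursors c4@3 c1@4 c2@5 c3@6, authorship ......
After op 2 (insert('j')): buffer="yeajijjjcj" (len 10), cursors c4@4 c1@6 c2@8 c3@10, authorship ...4.1.2.3
After op 3 (insert('e')): buffer="yeajeijejjecje" (len 14), cursors c4@5 c1@8 c2@11 c3@14, authorship ...44.11.22.33
After op 4 (insert('i')): buffer="yeajeiijeijjeicjei" (len 18), cursors c4@6 c1@10 c2@14 c3@18, authorship ...444.111.222.333
After op 5 (move_right): buffer="yeajeiijeijjeicjei" (len 18), cursors c4@7 c1@11 c2@15 c3@18, authorship ...444.111.222.333
After op 6 (move_left): buffer="yeajeiijeijjeicjei" (len 18), cursors c4@6 c1@10 c2@14 c3@17, authorship ...444.111.222.333
After op 7 (move_left): buffer="yeajeiijeijjeicjei" (len 18), cursors c4@5 c1@9 c2@13 c3@16, authorship ...444.111.222.333
After op 8 (insert('x')): buffer="yeajexiijexijjexicjxei" (len 22), cursors c4@6 c1@11 c2@16 c3@20, authorship ...4444.1111.2222.3333

Answer: 11 16 20 6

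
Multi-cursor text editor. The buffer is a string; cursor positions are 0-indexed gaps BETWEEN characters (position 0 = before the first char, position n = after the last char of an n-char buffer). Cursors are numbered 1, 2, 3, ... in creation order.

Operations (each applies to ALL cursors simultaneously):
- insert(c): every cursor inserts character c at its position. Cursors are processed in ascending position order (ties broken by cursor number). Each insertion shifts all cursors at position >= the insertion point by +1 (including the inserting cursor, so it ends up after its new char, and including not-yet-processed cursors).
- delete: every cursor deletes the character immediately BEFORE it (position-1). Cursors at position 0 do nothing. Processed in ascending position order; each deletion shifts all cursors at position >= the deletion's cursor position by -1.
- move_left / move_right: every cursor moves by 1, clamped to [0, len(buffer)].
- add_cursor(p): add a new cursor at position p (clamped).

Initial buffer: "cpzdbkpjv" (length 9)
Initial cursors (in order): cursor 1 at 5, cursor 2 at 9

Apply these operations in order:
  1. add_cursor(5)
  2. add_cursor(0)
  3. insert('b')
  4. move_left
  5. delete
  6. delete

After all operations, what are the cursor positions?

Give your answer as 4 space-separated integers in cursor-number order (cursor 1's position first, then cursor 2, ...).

After op 1 (add_cursor(5)): buffer="cpzdbkpjv" (len 9), cursors c1@5 c3@5 c2@9, authorship .........
After op 2 (add_cursor(0)): buffer="cpzdbkpjv" (len 9), cursors c4@0 c1@5 c3@5 c2@9, authorship .........
After op 3 (insert('b')): buffer="bcpzdbbbkpjvb" (len 13), cursors c4@1 c1@8 c3@8 c2@13, authorship 4.....13....2
After op 4 (move_left): buffer="bcpzdbbbkpjvb" (len 13), cursors c4@0 c1@7 c3@7 c2@12, authorship 4.....13....2
After op 5 (delete): buffer="bcpzdbkpjb" (len 10), cursors c4@0 c1@5 c3@5 c2@9, authorship 4....3...2
After op 6 (delete): buffer="bcpbkpb" (len 7), cursors c4@0 c1@3 c3@3 c2@6, authorship 4..3..2

Answer: 3 6 3 0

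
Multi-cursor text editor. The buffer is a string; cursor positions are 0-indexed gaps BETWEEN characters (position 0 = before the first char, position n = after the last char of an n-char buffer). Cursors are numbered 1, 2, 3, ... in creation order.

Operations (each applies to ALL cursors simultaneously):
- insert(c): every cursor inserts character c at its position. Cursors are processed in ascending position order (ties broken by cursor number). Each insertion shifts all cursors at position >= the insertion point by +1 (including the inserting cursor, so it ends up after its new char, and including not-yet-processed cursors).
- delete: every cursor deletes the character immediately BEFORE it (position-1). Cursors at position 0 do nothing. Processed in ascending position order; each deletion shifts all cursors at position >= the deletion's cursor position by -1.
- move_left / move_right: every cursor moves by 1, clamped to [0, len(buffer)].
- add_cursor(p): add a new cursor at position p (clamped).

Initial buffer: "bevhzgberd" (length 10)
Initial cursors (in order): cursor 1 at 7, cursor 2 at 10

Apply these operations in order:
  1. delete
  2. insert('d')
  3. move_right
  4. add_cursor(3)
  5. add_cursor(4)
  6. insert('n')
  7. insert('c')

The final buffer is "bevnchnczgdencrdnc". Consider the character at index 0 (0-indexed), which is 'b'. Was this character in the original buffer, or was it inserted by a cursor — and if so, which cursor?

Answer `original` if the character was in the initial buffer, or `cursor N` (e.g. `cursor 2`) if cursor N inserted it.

After op 1 (delete): buffer="bevhzger" (len 8), cursors c1@6 c2@8, authorship ........
After op 2 (insert('d')): buffer="bevhzgderd" (len 10), cursors c1@7 c2@10, authorship ......1..2
After op 3 (move_right): buffer="bevhzgderd" (len 10), cursors c1@8 c2@10, authorship ......1..2
After op 4 (add_cursor(3)): buffer="bevhzgderd" (len 10), cursors c3@3 c1@8 c2@10, authorship ......1..2
After op 5 (add_cursor(4)): buffer="bevhzgderd" (len 10), cursors c3@3 c4@4 c1@8 c2@10, authorship ......1..2
After op 6 (insert('n')): buffer="bevnhnzgdenrdn" (len 14), cursors c3@4 c4@6 c1@11 c2@14, authorship ...3.4..1.1.22
After op 7 (insert('c')): buffer="bevnchnczgdencrdnc" (len 18), cursors c3@5 c4@8 c1@14 c2@18, authorship ...33.44..1.11.222
Authorship (.=original, N=cursor N): . . . 3 3 . 4 4 . . 1 . 1 1 . 2 2 2
Index 0: author = original

Answer: original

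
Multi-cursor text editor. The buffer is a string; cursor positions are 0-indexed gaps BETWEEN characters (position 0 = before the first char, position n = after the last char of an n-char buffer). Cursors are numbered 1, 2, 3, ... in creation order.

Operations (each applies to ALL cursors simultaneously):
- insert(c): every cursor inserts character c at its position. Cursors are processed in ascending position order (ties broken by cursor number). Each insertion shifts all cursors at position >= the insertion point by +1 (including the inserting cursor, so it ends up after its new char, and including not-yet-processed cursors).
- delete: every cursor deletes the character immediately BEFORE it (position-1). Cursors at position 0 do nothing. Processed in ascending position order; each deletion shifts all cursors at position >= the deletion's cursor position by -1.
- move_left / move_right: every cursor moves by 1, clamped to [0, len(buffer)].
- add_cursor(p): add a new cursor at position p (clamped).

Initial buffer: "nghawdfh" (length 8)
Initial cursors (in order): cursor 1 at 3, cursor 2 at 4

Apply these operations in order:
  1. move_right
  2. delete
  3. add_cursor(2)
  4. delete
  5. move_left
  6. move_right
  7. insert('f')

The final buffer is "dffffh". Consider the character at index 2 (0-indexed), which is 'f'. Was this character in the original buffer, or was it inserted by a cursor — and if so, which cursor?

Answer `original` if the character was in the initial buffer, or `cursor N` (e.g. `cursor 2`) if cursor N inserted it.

Answer: cursor 2

Derivation:
After op 1 (move_right): buffer="nghawdfh" (len 8), cursors c1@4 c2@5, authorship ........
After op 2 (delete): buffer="nghdfh" (len 6), cursors c1@3 c2@3, authorship ......
After op 3 (add_cursor(2)): buffer="nghdfh" (len 6), cursors c3@2 c1@3 c2@3, authorship ......
After op 4 (delete): buffer="dfh" (len 3), cursors c1@0 c2@0 c3@0, authorship ...
After op 5 (move_left): buffer="dfh" (len 3), cursors c1@0 c2@0 c3@0, authorship ...
After op 6 (move_right): buffer="dfh" (len 3), cursors c1@1 c2@1 c3@1, authorship ...
After op 7 (insert('f')): buffer="dffffh" (len 6), cursors c1@4 c2@4 c3@4, authorship .123..
Authorship (.=original, N=cursor N): . 1 2 3 . .
Index 2: author = 2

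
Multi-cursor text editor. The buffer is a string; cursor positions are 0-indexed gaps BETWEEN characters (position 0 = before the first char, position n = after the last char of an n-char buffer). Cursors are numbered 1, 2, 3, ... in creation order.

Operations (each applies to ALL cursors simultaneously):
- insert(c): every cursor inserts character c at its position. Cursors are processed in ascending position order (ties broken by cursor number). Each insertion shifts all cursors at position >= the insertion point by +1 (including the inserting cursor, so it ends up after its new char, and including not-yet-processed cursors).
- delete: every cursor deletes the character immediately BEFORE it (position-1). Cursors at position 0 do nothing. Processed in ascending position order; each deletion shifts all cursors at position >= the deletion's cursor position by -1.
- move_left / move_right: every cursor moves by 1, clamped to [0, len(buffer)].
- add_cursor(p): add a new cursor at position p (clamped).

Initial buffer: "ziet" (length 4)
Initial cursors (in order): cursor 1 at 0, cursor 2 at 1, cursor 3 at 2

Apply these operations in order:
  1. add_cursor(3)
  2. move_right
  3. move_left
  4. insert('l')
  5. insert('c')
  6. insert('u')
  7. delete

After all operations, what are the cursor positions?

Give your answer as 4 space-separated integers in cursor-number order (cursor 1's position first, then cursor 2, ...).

After op 1 (add_cursor(3)): buffer="ziet" (len 4), cursors c1@0 c2@1 c3@2 c4@3, authorship ....
After op 2 (move_right): buffer="ziet" (len 4), cursors c1@1 c2@2 c3@3 c4@4, authorship ....
After op 3 (move_left): buffer="ziet" (len 4), cursors c1@0 c2@1 c3@2 c4@3, authorship ....
After op 4 (insert('l')): buffer="lzlilelt" (len 8), cursors c1@1 c2@3 c3@5 c4@7, authorship 1.2.3.4.
After op 5 (insert('c')): buffer="lczlcilcelct" (len 12), cursors c1@2 c2@5 c3@8 c4@11, authorship 11.22.33.44.
After op 6 (insert('u')): buffer="lcuzlcuilcuelcut" (len 16), cursors c1@3 c2@7 c3@11 c4@15, authorship 111.222.333.444.
After op 7 (delete): buffer="lczlcilcelct" (len 12), cursors c1@2 c2@5 c3@8 c4@11, authorship 11.22.33.44.

Answer: 2 5 8 11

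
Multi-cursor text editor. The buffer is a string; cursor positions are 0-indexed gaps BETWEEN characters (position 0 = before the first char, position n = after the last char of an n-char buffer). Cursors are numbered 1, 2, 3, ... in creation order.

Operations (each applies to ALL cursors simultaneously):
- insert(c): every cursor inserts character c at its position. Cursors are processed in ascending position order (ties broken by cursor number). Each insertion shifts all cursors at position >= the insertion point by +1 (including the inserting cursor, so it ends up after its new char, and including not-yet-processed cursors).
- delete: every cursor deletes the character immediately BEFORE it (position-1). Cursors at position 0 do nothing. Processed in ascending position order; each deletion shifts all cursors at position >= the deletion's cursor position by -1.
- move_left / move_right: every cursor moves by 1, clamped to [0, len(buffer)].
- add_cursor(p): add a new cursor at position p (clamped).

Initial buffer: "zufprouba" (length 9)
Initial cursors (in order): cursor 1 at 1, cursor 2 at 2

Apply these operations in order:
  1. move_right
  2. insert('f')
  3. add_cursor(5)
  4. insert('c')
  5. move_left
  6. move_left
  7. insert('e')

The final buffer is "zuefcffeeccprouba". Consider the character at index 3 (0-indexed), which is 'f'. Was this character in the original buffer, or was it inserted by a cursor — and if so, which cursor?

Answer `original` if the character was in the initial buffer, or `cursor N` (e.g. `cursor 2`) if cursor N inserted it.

Answer: cursor 1

Derivation:
After op 1 (move_right): buffer="zufprouba" (len 9), cursors c1@2 c2@3, authorship .........
After op 2 (insert('f')): buffer="zufffprouba" (len 11), cursors c1@3 c2@5, authorship ..1.2......
After op 3 (add_cursor(5)): buffer="zufffprouba" (len 11), cursors c1@3 c2@5 c3@5, authorship ..1.2......
After op 4 (insert('c')): buffer="zufcffccprouba" (len 14), cursors c1@4 c2@8 c3@8, authorship ..11.223......
After op 5 (move_left): buffer="zufcffccprouba" (len 14), cursors c1@3 c2@7 c3@7, authorship ..11.223......
After op 6 (move_left): buffer="zufcffccprouba" (len 14), cursors c1@2 c2@6 c3@6, authorship ..11.223......
After op 7 (insert('e')): buffer="zuefcffeeccprouba" (len 17), cursors c1@3 c2@9 c3@9, authorship ..111.22323......
Authorship (.=original, N=cursor N): . . 1 1 1 . 2 2 3 2 3 . . . . . .
Index 3: author = 1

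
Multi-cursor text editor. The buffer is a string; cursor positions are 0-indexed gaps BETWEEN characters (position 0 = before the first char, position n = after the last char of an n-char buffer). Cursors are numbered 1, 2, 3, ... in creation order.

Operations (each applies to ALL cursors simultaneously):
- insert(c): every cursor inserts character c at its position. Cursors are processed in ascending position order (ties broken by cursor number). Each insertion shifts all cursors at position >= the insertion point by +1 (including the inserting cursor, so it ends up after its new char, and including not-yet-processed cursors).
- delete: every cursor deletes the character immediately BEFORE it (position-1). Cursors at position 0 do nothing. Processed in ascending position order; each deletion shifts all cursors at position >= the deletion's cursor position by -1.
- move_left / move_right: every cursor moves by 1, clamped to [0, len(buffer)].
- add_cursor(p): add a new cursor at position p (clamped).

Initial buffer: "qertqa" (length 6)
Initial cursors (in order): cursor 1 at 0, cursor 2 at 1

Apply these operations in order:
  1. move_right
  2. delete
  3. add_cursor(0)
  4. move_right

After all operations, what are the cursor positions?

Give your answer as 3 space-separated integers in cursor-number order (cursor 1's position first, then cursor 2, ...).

After op 1 (move_right): buffer="qertqa" (len 6), cursors c1@1 c2@2, authorship ......
After op 2 (delete): buffer="rtqa" (len 4), cursors c1@0 c2@0, authorship ....
After op 3 (add_cursor(0)): buffer="rtqa" (len 4), cursors c1@0 c2@0 c3@0, authorship ....
After op 4 (move_right): buffer="rtqa" (len 4), cursors c1@1 c2@1 c3@1, authorship ....

Answer: 1 1 1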